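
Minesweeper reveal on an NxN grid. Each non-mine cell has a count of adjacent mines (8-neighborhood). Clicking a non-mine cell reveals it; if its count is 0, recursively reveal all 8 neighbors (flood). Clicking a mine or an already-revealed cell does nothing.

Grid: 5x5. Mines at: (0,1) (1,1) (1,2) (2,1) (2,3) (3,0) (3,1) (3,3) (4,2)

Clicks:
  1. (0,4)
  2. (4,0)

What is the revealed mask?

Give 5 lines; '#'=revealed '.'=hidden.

Click 1 (0,4) count=0: revealed 4 new [(0,3) (0,4) (1,3) (1,4)] -> total=4
Click 2 (4,0) count=2: revealed 1 new [(4,0)] -> total=5

Answer: ...##
...##
.....
.....
#....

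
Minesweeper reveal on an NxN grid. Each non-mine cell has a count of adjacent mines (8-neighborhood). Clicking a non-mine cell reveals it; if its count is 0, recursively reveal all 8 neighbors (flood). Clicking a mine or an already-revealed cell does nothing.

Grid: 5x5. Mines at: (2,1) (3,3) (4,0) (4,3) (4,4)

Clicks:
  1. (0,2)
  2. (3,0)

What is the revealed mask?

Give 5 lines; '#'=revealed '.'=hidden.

Click 1 (0,2) count=0: revealed 13 new [(0,0) (0,1) (0,2) (0,3) (0,4) (1,0) (1,1) (1,2) (1,3) (1,4) (2,2) (2,3) (2,4)] -> total=13
Click 2 (3,0) count=2: revealed 1 new [(3,0)] -> total=14

Answer: #####
#####
..###
#....
.....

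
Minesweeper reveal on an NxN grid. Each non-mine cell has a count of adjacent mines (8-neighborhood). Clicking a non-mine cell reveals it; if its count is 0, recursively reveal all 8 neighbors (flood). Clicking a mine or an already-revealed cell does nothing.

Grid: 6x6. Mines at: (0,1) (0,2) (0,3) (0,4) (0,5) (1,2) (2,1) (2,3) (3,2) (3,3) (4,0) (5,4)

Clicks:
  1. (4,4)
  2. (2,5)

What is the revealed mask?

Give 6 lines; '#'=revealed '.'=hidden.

Click 1 (4,4) count=2: revealed 1 new [(4,4)] -> total=1
Click 2 (2,5) count=0: revealed 7 new [(1,4) (1,5) (2,4) (2,5) (3,4) (3,5) (4,5)] -> total=8

Answer: ......
....##
....##
....##
....##
......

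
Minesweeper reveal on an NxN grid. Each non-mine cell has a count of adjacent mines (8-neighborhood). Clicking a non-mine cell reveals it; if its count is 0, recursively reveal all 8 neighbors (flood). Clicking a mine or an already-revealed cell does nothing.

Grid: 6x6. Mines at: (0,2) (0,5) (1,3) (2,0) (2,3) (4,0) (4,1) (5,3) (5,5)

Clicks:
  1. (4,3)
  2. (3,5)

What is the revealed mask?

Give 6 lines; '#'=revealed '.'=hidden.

Answer: ......
....##
....##
....##
...###
......

Derivation:
Click 1 (4,3) count=1: revealed 1 new [(4,3)] -> total=1
Click 2 (3,5) count=0: revealed 8 new [(1,4) (1,5) (2,4) (2,5) (3,4) (3,5) (4,4) (4,5)] -> total=9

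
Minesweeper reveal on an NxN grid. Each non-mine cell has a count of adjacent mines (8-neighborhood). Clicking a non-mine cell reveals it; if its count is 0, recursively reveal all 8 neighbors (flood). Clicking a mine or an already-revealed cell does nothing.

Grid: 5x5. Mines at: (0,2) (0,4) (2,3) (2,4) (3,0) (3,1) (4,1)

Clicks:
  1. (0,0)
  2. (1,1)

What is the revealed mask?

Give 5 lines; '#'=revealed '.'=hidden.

Click 1 (0,0) count=0: revealed 6 new [(0,0) (0,1) (1,0) (1,1) (2,0) (2,1)] -> total=6
Click 2 (1,1) count=1: revealed 0 new [(none)] -> total=6

Answer: ##...
##...
##...
.....
.....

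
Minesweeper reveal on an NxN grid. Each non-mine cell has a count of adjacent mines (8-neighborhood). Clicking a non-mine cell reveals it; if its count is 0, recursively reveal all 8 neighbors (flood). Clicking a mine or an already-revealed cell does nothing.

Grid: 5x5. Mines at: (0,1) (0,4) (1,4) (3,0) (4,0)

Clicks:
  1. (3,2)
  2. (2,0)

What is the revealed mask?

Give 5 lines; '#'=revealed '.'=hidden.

Click 1 (3,2) count=0: revealed 15 new [(1,1) (1,2) (1,3) (2,1) (2,2) (2,3) (2,4) (3,1) (3,2) (3,3) (3,4) (4,1) (4,2) (4,3) (4,4)] -> total=15
Click 2 (2,0) count=1: revealed 1 new [(2,0)] -> total=16

Answer: .....
.###.
#####
.####
.####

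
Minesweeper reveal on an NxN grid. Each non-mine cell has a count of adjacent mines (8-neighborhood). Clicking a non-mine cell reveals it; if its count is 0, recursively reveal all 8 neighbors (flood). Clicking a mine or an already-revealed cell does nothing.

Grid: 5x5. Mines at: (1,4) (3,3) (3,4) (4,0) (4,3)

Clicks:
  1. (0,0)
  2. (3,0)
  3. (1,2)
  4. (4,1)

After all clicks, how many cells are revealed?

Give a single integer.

Answer: 16

Derivation:
Click 1 (0,0) count=0: revealed 15 new [(0,0) (0,1) (0,2) (0,3) (1,0) (1,1) (1,2) (1,3) (2,0) (2,1) (2,2) (2,3) (3,0) (3,1) (3,2)] -> total=15
Click 2 (3,0) count=1: revealed 0 new [(none)] -> total=15
Click 3 (1,2) count=0: revealed 0 new [(none)] -> total=15
Click 4 (4,1) count=1: revealed 1 new [(4,1)] -> total=16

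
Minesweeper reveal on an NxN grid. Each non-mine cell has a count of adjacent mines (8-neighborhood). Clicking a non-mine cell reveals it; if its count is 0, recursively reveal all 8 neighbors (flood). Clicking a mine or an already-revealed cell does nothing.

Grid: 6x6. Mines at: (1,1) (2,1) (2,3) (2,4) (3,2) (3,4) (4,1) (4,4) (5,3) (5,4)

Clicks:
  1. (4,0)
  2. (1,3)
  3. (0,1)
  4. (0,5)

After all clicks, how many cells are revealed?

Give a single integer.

Click 1 (4,0) count=1: revealed 1 new [(4,0)] -> total=1
Click 2 (1,3) count=2: revealed 1 new [(1,3)] -> total=2
Click 3 (0,1) count=1: revealed 1 new [(0,1)] -> total=3
Click 4 (0,5) count=0: revealed 7 new [(0,2) (0,3) (0,4) (0,5) (1,2) (1,4) (1,5)] -> total=10

Answer: 10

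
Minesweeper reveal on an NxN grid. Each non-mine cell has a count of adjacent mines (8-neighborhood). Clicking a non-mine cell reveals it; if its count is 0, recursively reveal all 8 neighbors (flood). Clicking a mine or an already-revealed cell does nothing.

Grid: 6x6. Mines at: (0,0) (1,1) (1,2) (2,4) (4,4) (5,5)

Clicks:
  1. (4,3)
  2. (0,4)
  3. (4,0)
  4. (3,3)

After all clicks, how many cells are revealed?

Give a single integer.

Click 1 (4,3) count=1: revealed 1 new [(4,3)] -> total=1
Click 2 (0,4) count=0: revealed 6 new [(0,3) (0,4) (0,5) (1,3) (1,4) (1,5)] -> total=7
Click 3 (4,0) count=0: revealed 15 new [(2,0) (2,1) (2,2) (2,3) (3,0) (3,1) (3,2) (3,3) (4,0) (4,1) (4,2) (5,0) (5,1) (5,2) (5,3)] -> total=22
Click 4 (3,3) count=2: revealed 0 new [(none)] -> total=22

Answer: 22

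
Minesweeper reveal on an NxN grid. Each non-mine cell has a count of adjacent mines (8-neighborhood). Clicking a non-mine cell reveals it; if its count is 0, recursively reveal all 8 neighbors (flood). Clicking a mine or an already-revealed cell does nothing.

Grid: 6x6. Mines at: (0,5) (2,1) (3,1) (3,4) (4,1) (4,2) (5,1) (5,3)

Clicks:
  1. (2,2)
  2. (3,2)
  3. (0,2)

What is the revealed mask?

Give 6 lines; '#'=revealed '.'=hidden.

Click 1 (2,2) count=2: revealed 1 new [(2,2)] -> total=1
Click 2 (3,2) count=4: revealed 1 new [(3,2)] -> total=2
Click 3 (0,2) count=0: revealed 12 new [(0,0) (0,1) (0,2) (0,3) (0,4) (1,0) (1,1) (1,2) (1,3) (1,4) (2,3) (2,4)] -> total=14

Answer: #####.
#####.
..###.
..#...
......
......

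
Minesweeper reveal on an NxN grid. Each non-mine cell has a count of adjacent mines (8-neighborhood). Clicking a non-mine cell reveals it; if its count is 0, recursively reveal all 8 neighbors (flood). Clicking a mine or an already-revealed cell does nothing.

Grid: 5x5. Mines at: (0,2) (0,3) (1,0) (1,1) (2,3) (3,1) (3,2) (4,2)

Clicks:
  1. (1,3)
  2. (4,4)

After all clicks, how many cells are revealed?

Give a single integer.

Click 1 (1,3) count=3: revealed 1 new [(1,3)] -> total=1
Click 2 (4,4) count=0: revealed 4 new [(3,3) (3,4) (4,3) (4,4)] -> total=5

Answer: 5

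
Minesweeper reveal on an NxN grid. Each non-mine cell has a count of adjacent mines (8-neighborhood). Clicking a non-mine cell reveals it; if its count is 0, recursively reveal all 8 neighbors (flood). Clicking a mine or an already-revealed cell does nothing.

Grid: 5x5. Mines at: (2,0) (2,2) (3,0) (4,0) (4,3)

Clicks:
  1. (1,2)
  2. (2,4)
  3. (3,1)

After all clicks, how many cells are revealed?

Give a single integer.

Answer: 15

Derivation:
Click 1 (1,2) count=1: revealed 1 new [(1,2)] -> total=1
Click 2 (2,4) count=0: revealed 13 new [(0,0) (0,1) (0,2) (0,3) (0,4) (1,0) (1,1) (1,3) (1,4) (2,3) (2,4) (3,3) (3,4)] -> total=14
Click 3 (3,1) count=4: revealed 1 new [(3,1)] -> total=15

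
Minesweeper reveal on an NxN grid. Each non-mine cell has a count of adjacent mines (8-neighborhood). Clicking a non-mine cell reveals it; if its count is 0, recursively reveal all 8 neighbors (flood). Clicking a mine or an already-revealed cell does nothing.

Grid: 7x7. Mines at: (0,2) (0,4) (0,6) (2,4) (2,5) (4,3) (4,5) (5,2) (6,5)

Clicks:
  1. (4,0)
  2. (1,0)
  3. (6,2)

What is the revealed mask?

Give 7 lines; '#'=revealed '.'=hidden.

Answer: ##.....
####...
####...
####...
###....
##.....
###....

Derivation:
Click 1 (4,0) count=0: revealed 21 new [(0,0) (0,1) (1,0) (1,1) (1,2) (1,3) (2,0) (2,1) (2,2) (2,3) (3,0) (3,1) (3,2) (3,3) (4,0) (4,1) (4,2) (5,0) (5,1) (6,0) (6,1)] -> total=21
Click 2 (1,0) count=0: revealed 0 new [(none)] -> total=21
Click 3 (6,2) count=1: revealed 1 new [(6,2)] -> total=22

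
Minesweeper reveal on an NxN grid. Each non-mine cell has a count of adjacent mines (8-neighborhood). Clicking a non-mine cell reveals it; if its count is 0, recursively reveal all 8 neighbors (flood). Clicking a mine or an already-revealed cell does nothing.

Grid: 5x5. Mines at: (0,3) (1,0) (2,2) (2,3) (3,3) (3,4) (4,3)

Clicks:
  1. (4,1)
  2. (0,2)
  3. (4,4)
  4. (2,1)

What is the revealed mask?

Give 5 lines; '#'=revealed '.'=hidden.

Answer: ..#..
.....
##...
###..
###.#

Derivation:
Click 1 (4,1) count=0: revealed 8 new [(2,0) (2,1) (3,0) (3,1) (3,2) (4,0) (4,1) (4,2)] -> total=8
Click 2 (0,2) count=1: revealed 1 new [(0,2)] -> total=9
Click 3 (4,4) count=3: revealed 1 new [(4,4)] -> total=10
Click 4 (2,1) count=2: revealed 0 new [(none)] -> total=10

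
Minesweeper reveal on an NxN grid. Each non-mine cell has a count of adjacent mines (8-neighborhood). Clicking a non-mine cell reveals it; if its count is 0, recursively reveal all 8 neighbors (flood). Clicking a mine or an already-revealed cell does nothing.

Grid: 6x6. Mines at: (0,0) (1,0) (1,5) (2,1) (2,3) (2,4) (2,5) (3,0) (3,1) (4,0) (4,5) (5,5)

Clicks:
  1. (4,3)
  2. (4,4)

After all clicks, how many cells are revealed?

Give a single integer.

Answer: 11

Derivation:
Click 1 (4,3) count=0: revealed 11 new [(3,2) (3,3) (3,4) (4,1) (4,2) (4,3) (4,4) (5,1) (5,2) (5,3) (5,4)] -> total=11
Click 2 (4,4) count=2: revealed 0 new [(none)] -> total=11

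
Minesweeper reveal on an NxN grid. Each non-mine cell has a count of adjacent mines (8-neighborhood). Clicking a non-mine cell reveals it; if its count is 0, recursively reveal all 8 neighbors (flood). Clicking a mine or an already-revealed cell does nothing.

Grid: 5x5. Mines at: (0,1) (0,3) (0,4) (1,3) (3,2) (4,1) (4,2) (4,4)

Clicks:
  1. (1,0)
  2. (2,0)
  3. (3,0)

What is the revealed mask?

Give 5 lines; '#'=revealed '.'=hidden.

Answer: .....
##...
##...
##...
.....

Derivation:
Click 1 (1,0) count=1: revealed 1 new [(1,0)] -> total=1
Click 2 (2,0) count=0: revealed 5 new [(1,1) (2,0) (2,1) (3,0) (3,1)] -> total=6
Click 3 (3,0) count=1: revealed 0 new [(none)] -> total=6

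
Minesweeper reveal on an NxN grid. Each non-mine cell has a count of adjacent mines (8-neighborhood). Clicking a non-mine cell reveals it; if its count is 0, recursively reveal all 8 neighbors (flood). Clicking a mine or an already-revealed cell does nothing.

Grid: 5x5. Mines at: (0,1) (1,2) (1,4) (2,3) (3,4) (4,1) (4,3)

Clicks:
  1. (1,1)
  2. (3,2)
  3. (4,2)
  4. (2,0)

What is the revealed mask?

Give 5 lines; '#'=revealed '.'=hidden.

Click 1 (1,1) count=2: revealed 1 new [(1,1)] -> total=1
Click 2 (3,2) count=3: revealed 1 new [(3,2)] -> total=2
Click 3 (4,2) count=2: revealed 1 new [(4,2)] -> total=3
Click 4 (2,0) count=0: revealed 5 new [(1,0) (2,0) (2,1) (3,0) (3,1)] -> total=8

Answer: .....
##...
##...
###..
..#..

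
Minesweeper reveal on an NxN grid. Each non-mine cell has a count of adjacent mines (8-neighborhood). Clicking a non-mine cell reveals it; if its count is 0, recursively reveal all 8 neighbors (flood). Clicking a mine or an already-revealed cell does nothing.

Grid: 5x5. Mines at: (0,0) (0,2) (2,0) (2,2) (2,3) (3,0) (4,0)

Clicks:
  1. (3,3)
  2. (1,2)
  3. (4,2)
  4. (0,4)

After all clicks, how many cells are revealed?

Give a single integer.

Answer: 13

Derivation:
Click 1 (3,3) count=2: revealed 1 new [(3,3)] -> total=1
Click 2 (1,2) count=3: revealed 1 new [(1,2)] -> total=2
Click 3 (4,2) count=0: revealed 7 new [(3,1) (3,2) (3,4) (4,1) (4,2) (4,3) (4,4)] -> total=9
Click 4 (0,4) count=0: revealed 4 new [(0,3) (0,4) (1,3) (1,4)] -> total=13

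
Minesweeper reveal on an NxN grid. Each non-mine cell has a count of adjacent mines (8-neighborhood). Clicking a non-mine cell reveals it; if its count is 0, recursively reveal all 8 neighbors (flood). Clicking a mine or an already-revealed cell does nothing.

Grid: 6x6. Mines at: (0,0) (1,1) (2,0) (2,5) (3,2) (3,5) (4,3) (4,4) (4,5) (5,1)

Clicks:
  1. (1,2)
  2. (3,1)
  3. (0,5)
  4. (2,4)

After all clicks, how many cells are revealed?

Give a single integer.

Answer: 12

Derivation:
Click 1 (1,2) count=1: revealed 1 new [(1,2)] -> total=1
Click 2 (3,1) count=2: revealed 1 new [(3,1)] -> total=2
Click 3 (0,5) count=0: revealed 10 new [(0,2) (0,3) (0,4) (0,5) (1,3) (1,4) (1,5) (2,2) (2,3) (2,4)] -> total=12
Click 4 (2,4) count=2: revealed 0 new [(none)] -> total=12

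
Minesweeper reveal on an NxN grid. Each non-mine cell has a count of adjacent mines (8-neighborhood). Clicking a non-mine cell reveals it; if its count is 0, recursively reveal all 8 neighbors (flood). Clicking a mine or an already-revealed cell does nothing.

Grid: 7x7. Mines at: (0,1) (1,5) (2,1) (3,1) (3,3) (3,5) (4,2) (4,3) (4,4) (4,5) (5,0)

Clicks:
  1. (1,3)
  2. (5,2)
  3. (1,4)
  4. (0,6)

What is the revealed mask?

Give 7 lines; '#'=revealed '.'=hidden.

Answer: ..###.#
..###..
..###..
.......
.......
..#....
.......

Derivation:
Click 1 (1,3) count=0: revealed 9 new [(0,2) (0,3) (0,4) (1,2) (1,3) (1,4) (2,2) (2,3) (2,4)] -> total=9
Click 2 (5,2) count=2: revealed 1 new [(5,2)] -> total=10
Click 3 (1,4) count=1: revealed 0 new [(none)] -> total=10
Click 4 (0,6) count=1: revealed 1 new [(0,6)] -> total=11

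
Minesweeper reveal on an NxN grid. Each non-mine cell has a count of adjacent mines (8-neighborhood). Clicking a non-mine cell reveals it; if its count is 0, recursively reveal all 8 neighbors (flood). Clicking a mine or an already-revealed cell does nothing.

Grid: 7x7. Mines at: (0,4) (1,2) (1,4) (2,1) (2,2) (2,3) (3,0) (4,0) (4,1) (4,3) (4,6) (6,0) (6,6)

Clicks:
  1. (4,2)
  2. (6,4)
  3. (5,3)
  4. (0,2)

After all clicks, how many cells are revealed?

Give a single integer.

Click 1 (4,2) count=2: revealed 1 new [(4,2)] -> total=1
Click 2 (6,4) count=0: revealed 10 new [(5,1) (5,2) (5,3) (5,4) (5,5) (6,1) (6,2) (6,3) (6,4) (6,5)] -> total=11
Click 3 (5,3) count=1: revealed 0 new [(none)] -> total=11
Click 4 (0,2) count=1: revealed 1 new [(0,2)] -> total=12

Answer: 12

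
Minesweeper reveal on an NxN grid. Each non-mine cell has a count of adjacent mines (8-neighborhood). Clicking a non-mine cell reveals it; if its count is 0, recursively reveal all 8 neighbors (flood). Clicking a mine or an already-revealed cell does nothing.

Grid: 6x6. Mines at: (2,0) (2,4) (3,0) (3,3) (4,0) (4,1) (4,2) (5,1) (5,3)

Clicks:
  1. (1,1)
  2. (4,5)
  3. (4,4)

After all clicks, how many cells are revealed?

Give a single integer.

Click 1 (1,1) count=1: revealed 1 new [(1,1)] -> total=1
Click 2 (4,5) count=0: revealed 6 new [(3,4) (3,5) (4,4) (4,5) (5,4) (5,5)] -> total=7
Click 3 (4,4) count=2: revealed 0 new [(none)] -> total=7

Answer: 7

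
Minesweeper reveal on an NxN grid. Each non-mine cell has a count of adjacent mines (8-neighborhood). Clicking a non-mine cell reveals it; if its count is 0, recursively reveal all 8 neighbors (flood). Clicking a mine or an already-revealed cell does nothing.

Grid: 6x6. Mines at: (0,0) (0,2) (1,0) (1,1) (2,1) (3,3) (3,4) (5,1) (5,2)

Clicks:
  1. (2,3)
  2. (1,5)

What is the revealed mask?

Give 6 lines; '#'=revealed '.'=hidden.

Answer: ...###
...###
...###
......
......
......

Derivation:
Click 1 (2,3) count=2: revealed 1 new [(2,3)] -> total=1
Click 2 (1,5) count=0: revealed 8 new [(0,3) (0,4) (0,5) (1,3) (1,4) (1,5) (2,4) (2,5)] -> total=9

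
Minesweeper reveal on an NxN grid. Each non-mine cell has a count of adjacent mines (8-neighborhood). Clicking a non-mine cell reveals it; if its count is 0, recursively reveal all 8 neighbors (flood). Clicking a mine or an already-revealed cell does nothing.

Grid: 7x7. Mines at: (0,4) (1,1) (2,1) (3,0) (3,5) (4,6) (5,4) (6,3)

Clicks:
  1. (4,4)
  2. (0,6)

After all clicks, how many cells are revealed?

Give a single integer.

Click 1 (4,4) count=2: revealed 1 new [(4,4)] -> total=1
Click 2 (0,6) count=0: revealed 6 new [(0,5) (0,6) (1,5) (1,6) (2,5) (2,6)] -> total=7

Answer: 7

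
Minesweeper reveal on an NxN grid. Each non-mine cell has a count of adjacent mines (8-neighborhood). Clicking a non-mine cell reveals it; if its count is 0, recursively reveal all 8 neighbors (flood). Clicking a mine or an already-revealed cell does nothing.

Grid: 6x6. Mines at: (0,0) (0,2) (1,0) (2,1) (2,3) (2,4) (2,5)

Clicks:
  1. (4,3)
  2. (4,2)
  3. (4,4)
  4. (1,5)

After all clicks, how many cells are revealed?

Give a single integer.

Answer: 19

Derivation:
Click 1 (4,3) count=0: revealed 18 new [(3,0) (3,1) (3,2) (3,3) (3,4) (3,5) (4,0) (4,1) (4,2) (4,3) (4,4) (4,5) (5,0) (5,1) (5,2) (5,3) (5,4) (5,5)] -> total=18
Click 2 (4,2) count=0: revealed 0 new [(none)] -> total=18
Click 3 (4,4) count=0: revealed 0 new [(none)] -> total=18
Click 4 (1,5) count=2: revealed 1 new [(1,5)] -> total=19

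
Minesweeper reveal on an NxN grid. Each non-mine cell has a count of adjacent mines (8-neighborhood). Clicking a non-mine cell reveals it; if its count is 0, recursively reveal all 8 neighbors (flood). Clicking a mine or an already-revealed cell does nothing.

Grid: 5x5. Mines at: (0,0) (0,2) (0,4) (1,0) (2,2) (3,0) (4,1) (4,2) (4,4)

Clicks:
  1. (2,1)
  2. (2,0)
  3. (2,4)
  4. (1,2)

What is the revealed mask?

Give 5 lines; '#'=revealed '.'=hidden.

Click 1 (2,1) count=3: revealed 1 new [(2,1)] -> total=1
Click 2 (2,0) count=2: revealed 1 new [(2,0)] -> total=2
Click 3 (2,4) count=0: revealed 6 new [(1,3) (1,4) (2,3) (2,4) (3,3) (3,4)] -> total=8
Click 4 (1,2) count=2: revealed 1 new [(1,2)] -> total=9

Answer: .....
..###
##.##
...##
.....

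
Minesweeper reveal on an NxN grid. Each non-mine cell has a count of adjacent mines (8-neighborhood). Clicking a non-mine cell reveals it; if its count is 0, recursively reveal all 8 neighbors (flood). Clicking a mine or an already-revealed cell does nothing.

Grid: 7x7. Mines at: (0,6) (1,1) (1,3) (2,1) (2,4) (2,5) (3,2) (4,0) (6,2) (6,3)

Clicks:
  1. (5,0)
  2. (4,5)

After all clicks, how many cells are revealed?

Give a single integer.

Click 1 (5,0) count=1: revealed 1 new [(5,0)] -> total=1
Click 2 (4,5) count=0: revealed 15 new [(3,3) (3,4) (3,5) (3,6) (4,3) (4,4) (4,5) (4,6) (5,3) (5,4) (5,5) (5,6) (6,4) (6,5) (6,6)] -> total=16

Answer: 16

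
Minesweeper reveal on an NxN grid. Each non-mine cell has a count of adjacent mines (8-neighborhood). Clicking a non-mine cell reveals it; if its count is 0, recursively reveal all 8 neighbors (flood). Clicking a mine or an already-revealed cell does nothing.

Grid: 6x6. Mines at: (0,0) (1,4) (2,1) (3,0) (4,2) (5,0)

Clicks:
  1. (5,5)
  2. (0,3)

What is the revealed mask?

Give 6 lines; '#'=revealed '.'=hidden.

Click 1 (5,5) count=0: revealed 12 new [(2,3) (2,4) (2,5) (3,3) (3,4) (3,5) (4,3) (4,4) (4,5) (5,3) (5,4) (5,5)] -> total=12
Click 2 (0,3) count=1: revealed 1 new [(0,3)] -> total=13

Answer: ...#..
......
...###
...###
...###
...###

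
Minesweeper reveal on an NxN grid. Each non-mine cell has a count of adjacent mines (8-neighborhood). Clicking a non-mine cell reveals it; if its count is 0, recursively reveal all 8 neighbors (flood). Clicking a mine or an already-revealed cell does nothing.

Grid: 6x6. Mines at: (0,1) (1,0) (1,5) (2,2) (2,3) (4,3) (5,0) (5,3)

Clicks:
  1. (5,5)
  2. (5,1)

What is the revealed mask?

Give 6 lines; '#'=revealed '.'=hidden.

Click 1 (5,5) count=0: revealed 8 new [(2,4) (2,5) (3,4) (3,5) (4,4) (4,5) (5,4) (5,5)] -> total=8
Click 2 (5,1) count=1: revealed 1 new [(5,1)] -> total=9

Answer: ......
......
....##
....##
....##
.#..##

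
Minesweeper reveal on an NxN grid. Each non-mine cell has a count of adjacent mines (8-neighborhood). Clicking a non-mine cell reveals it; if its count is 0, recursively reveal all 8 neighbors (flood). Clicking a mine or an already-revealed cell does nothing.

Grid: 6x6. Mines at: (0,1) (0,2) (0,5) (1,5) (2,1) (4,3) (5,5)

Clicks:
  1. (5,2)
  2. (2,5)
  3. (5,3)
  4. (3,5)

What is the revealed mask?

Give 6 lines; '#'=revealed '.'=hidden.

Click 1 (5,2) count=1: revealed 1 new [(5,2)] -> total=1
Click 2 (2,5) count=1: revealed 1 new [(2,5)] -> total=2
Click 3 (5,3) count=1: revealed 1 new [(5,3)] -> total=3
Click 4 (3,5) count=0: revealed 5 new [(2,4) (3,4) (3,5) (4,4) (4,5)] -> total=8

Answer: ......
......
....##
....##
....##
..##..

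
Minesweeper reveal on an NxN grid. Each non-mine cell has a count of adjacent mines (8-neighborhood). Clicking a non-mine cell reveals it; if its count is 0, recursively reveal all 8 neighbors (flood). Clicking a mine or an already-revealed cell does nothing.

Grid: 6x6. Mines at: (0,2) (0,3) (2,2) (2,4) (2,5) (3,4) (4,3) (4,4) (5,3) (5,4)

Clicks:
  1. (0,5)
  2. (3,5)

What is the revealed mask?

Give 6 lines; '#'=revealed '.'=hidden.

Answer: ....##
....##
......
.....#
......
......

Derivation:
Click 1 (0,5) count=0: revealed 4 new [(0,4) (0,5) (1,4) (1,5)] -> total=4
Click 2 (3,5) count=4: revealed 1 new [(3,5)] -> total=5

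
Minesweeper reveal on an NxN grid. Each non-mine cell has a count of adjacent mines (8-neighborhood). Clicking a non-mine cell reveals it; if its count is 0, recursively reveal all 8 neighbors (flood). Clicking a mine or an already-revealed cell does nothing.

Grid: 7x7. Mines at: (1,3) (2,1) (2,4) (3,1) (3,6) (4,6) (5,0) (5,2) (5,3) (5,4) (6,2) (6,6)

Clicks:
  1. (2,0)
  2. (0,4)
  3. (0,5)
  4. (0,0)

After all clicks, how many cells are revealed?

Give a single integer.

Click 1 (2,0) count=2: revealed 1 new [(2,0)] -> total=1
Click 2 (0,4) count=1: revealed 1 new [(0,4)] -> total=2
Click 3 (0,5) count=0: revealed 7 new [(0,5) (0,6) (1,4) (1,5) (1,6) (2,5) (2,6)] -> total=9
Click 4 (0,0) count=0: revealed 6 new [(0,0) (0,1) (0,2) (1,0) (1,1) (1,2)] -> total=15

Answer: 15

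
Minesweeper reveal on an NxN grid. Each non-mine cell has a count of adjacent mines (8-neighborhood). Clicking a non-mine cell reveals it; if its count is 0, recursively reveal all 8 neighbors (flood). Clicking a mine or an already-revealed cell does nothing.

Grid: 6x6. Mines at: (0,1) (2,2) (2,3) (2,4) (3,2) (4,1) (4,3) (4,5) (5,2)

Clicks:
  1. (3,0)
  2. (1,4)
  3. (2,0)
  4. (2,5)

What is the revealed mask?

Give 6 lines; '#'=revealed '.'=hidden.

Answer: ......
##..#.
##...#
##....
......
......

Derivation:
Click 1 (3,0) count=1: revealed 1 new [(3,0)] -> total=1
Click 2 (1,4) count=2: revealed 1 new [(1,4)] -> total=2
Click 3 (2,0) count=0: revealed 5 new [(1,0) (1,1) (2,0) (2,1) (3,1)] -> total=7
Click 4 (2,5) count=1: revealed 1 new [(2,5)] -> total=8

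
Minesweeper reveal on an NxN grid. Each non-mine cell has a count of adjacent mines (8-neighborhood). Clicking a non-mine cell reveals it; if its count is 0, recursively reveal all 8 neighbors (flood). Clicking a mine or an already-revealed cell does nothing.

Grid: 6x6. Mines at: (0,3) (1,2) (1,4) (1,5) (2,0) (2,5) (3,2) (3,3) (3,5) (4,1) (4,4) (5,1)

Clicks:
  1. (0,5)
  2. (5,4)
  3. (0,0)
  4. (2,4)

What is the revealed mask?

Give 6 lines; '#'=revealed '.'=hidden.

Click 1 (0,5) count=2: revealed 1 new [(0,5)] -> total=1
Click 2 (5,4) count=1: revealed 1 new [(5,4)] -> total=2
Click 3 (0,0) count=0: revealed 4 new [(0,0) (0,1) (1,0) (1,1)] -> total=6
Click 4 (2,4) count=5: revealed 1 new [(2,4)] -> total=7

Answer: ##...#
##....
....#.
......
......
....#.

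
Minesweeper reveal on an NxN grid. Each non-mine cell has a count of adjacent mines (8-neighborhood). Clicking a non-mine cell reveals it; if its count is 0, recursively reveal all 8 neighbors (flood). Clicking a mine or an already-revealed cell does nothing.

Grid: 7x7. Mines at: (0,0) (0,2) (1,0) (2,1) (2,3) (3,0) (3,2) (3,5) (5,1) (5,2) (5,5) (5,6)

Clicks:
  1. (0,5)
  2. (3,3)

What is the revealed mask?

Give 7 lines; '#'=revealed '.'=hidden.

Answer: ...####
...####
....###
...#...
.......
.......
.......

Derivation:
Click 1 (0,5) count=0: revealed 11 new [(0,3) (0,4) (0,5) (0,6) (1,3) (1,4) (1,5) (1,6) (2,4) (2,5) (2,6)] -> total=11
Click 2 (3,3) count=2: revealed 1 new [(3,3)] -> total=12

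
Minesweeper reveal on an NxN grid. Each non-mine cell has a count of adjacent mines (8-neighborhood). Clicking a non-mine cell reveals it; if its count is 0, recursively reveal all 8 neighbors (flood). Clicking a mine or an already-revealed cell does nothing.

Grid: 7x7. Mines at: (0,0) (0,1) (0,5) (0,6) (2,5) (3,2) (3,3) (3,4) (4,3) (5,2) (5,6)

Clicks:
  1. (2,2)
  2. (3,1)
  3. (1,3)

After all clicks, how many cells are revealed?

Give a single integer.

Answer: 10

Derivation:
Click 1 (2,2) count=2: revealed 1 new [(2,2)] -> total=1
Click 2 (3,1) count=1: revealed 1 new [(3,1)] -> total=2
Click 3 (1,3) count=0: revealed 8 new [(0,2) (0,3) (0,4) (1,2) (1,3) (1,4) (2,3) (2,4)] -> total=10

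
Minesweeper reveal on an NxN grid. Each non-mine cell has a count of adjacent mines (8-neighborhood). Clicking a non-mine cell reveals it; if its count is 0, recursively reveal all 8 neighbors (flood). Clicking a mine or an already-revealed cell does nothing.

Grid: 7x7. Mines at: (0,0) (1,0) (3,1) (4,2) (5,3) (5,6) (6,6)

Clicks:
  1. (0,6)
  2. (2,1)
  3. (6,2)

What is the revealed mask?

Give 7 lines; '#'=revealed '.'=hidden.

Click 1 (0,6) count=0: revealed 27 new [(0,1) (0,2) (0,3) (0,4) (0,5) (0,6) (1,1) (1,2) (1,3) (1,4) (1,5) (1,6) (2,1) (2,2) (2,3) (2,4) (2,5) (2,6) (3,2) (3,3) (3,4) (3,5) (3,6) (4,3) (4,4) (4,5) (4,6)] -> total=27
Click 2 (2,1) count=2: revealed 0 new [(none)] -> total=27
Click 3 (6,2) count=1: revealed 1 new [(6,2)] -> total=28

Answer: .######
.######
.######
..#####
...####
.......
..#....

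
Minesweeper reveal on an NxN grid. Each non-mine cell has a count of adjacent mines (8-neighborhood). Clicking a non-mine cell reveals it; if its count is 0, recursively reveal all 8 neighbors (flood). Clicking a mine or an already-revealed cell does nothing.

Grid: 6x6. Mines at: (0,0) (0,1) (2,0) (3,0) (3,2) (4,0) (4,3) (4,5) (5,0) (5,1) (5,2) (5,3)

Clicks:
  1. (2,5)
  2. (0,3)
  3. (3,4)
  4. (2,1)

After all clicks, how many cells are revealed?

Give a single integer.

Click 1 (2,5) count=0: revealed 15 new [(0,2) (0,3) (0,4) (0,5) (1,2) (1,3) (1,4) (1,5) (2,2) (2,3) (2,4) (2,5) (3,3) (3,4) (3,5)] -> total=15
Click 2 (0,3) count=0: revealed 0 new [(none)] -> total=15
Click 3 (3,4) count=2: revealed 0 new [(none)] -> total=15
Click 4 (2,1) count=3: revealed 1 new [(2,1)] -> total=16

Answer: 16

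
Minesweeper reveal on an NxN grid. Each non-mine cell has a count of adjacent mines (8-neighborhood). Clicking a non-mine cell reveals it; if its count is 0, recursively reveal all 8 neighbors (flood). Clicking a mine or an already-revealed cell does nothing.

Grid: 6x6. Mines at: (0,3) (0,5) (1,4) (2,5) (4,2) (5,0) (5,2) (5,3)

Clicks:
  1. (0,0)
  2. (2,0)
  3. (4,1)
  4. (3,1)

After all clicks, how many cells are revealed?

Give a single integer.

Click 1 (0,0) count=0: revealed 17 new [(0,0) (0,1) (0,2) (1,0) (1,1) (1,2) (1,3) (2,0) (2,1) (2,2) (2,3) (3,0) (3,1) (3,2) (3,3) (4,0) (4,1)] -> total=17
Click 2 (2,0) count=0: revealed 0 new [(none)] -> total=17
Click 3 (4,1) count=3: revealed 0 new [(none)] -> total=17
Click 4 (3,1) count=1: revealed 0 new [(none)] -> total=17

Answer: 17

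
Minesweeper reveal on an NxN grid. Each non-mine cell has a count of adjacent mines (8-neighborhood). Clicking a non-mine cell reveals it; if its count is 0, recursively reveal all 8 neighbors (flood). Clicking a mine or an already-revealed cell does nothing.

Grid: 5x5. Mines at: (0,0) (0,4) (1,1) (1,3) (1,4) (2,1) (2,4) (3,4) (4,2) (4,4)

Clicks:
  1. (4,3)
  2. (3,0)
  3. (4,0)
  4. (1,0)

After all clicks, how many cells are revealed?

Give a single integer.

Answer: 6

Derivation:
Click 1 (4,3) count=3: revealed 1 new [(4,3)] -> total=1
Click 2 (3,0) count=1: revealed 1 new [(3,0)] -> total=2
Click 3 (4,0) count=0: revealed 3 new [(3,1) (4,0) (4,1)] -> total=5
Click 4 (1,0) count=3: revealed 1 new [(1,0)] -> total=6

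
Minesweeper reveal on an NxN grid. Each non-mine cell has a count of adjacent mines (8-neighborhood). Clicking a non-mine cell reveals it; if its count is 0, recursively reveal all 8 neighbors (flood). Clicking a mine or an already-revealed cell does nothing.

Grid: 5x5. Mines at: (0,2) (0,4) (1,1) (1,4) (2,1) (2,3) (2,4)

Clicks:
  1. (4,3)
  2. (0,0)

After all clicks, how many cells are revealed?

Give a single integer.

Click 1 (4,3) count=0: revealed 10 new [(3,0) (3,1) (3,2) (3,3) (3,4) (4,0) (4,1) (4,2) (4,3) (4,4)] -> total=10
Click 2 (0,0) count=1: revealed 1 new [(0,0)] -> total=11

Answer: 11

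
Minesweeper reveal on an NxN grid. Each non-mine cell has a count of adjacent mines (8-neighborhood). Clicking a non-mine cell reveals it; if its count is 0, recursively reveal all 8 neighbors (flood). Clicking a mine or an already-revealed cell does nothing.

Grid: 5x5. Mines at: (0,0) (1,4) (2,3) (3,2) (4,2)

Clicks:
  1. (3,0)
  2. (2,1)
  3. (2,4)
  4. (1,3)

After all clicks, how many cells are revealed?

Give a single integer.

Click 1 (3,0) count=0: revealed 8 new [(1,0) (1,1) (2,0) (2,1) (3,0) (3,1) (4,0) (4,1)] -> total=8
Click 2 (2,1) count=1: revealed 0 new [(none)] -> total=8
Click 3 (2,4) count=2: revealed 1 new [(2,4)] -> total=9
Click 4 (1,3) count=2: revealed 1 new [(1,3)] -> total=10

Answer: 10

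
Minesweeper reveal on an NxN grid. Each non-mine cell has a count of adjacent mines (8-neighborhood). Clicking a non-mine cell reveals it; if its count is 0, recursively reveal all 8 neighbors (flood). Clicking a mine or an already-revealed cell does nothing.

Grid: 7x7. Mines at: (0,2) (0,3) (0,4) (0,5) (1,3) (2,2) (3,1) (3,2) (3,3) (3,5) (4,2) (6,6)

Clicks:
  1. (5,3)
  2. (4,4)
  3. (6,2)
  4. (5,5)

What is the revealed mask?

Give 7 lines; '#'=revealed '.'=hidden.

Click 1 (5,3) count=1: revealed 1 new [(5,3)] -> total=1
Click 2 (4,4) count=2: revealed 1 new [(4,4)] -> total=2
Click 3 (6,2) count=0: revealed 15 new [(4,0) (4,1) (4,3) (4,5) (5,0) (5,1) (5,2) (5,4) (5,5) (6,0) (6,1) (6,2) (6,3) (6,4) (6,5)] -> total=17
Click 4 (5,5) count=1: revealed 0 new [(none)] -> total=17

Answer: .......
.......
.......
.......
##.###.
######.
######.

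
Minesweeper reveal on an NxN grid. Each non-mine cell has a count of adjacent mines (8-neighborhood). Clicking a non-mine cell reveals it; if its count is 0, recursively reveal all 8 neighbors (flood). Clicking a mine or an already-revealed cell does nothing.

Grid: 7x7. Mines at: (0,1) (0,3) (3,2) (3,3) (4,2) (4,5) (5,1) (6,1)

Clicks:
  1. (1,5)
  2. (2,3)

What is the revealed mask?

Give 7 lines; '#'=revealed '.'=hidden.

Answer: ....###
....###
...####
....###
.......
.......
.......

Derivation:
Click 1 (1,5) count=0: revealed 12 new [(0,4) (0,5) (0,6) (1,4) (1,5) (1,6) (2,4) (2,5) (2,6) (3,4) (3,5) (3,6)] -> total=12
Click 2 (2,3) count=2: revealed 1 new [(2,3)] -> total=13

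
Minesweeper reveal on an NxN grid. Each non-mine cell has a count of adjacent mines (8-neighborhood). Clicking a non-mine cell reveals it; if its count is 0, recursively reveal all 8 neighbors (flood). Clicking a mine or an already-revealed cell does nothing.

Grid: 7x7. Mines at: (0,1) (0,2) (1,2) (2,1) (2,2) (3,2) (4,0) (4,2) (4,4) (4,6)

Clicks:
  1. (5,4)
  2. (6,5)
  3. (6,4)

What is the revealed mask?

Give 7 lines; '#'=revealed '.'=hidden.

Answer: .......
.......
.......
.......
.......
#######
#######

Derivation:
Click 1 (5,4) count=1: revealed 1 new [(5,4)] -> total=1
Click 2 (6,5) count=0: revealed 13 new [(5,0) (5,1) (5,2) (5,3) (5,5) (5,6) (6,0) (6,1) (6,2) (6,3) (6,4) (6,5) (6,6)] -> total=14
Click 3 (6,4) count=0: revealed 0 new [(none)] -> total=14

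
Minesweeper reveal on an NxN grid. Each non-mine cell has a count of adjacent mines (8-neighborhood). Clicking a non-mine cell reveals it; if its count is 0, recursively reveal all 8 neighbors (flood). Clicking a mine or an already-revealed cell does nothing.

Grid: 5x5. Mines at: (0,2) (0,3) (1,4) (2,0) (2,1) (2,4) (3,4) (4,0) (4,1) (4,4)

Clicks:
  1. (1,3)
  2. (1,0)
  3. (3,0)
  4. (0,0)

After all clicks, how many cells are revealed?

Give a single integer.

Answer: 6

Derivation:
Click 1 (1,3) count=4: revealed 1 new [(1,3)] -> total=1
Click 2 (1,0) count=2: revealed 1 new [(1,0)] -> total=2
Click 3 (3,0) count=4: revealed 1 new [(3,0)] -> total=3
Click 4 (0,0) count=0: revealed 3 new [(0,0) (0,1) (1,1)] -> total=6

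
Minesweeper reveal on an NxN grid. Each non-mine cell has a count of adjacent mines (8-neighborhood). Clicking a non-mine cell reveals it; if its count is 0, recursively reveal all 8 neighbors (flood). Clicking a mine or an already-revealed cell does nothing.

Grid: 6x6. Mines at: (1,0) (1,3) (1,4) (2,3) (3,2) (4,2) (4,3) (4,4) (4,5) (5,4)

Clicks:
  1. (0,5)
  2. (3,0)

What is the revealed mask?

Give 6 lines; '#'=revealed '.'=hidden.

Answer: .....#
......
##....
##....
##....
##....

Derivation:
Click 1 (0,5) count=1: revealed 1 new [(0,5)] -> total=1
Click 2 (3,0) count=0: revealed 8 new [(2,0) (2,1) (3,0) (3,1) (4,0) (4,1) (5,0) (5,1)] -> total=9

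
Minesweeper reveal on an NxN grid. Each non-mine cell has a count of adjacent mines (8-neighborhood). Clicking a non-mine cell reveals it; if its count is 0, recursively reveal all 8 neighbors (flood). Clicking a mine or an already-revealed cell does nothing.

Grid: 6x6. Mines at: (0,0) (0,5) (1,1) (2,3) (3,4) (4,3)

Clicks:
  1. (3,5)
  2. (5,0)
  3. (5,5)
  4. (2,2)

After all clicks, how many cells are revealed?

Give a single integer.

Click 1 (3,5) count=1: revealed 1 new [(3,5)] -> total=1
Click 2 (5,0) count=0: revealed 12 new [(2,0) (2,1) (2,2) (3,0) (3,1) (3,2) (4,0) (4,1) (4,2) (5,0) (5,1) (5,2)] -> total=13
Click 3 (5,5) count=0: revealed 4 new [(4,4) (4,5) (5,4) (5,5)] -> total=17
Click 4 (2,2) count=2: revealed 0 new [(none)] -> total=17

Answer: 17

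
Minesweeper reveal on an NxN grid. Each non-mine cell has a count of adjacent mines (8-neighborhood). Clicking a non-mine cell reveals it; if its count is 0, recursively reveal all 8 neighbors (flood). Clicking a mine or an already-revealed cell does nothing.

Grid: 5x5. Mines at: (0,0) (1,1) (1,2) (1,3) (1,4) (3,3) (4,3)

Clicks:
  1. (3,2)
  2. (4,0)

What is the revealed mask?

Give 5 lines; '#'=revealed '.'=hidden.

Click 1 (3,2) count=2: revealed 1 new [(3,2)] -> total=1
Click 2 (4,0) count=0: revealed 8 new [(2,0) (2,1) (2,2) (3,0) (3,1) (4,0) (4,1) (4,2)] -> total=9

Answer: .....
.....
###..
###..
###..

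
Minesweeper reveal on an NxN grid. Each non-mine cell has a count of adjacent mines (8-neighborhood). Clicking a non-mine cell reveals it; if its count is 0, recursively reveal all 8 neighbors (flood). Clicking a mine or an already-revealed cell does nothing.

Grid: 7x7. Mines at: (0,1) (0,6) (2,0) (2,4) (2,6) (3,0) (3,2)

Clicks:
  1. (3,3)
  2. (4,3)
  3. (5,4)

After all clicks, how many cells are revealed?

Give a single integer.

Answer: 25

Derivation:
Click 1 (3,3) count=2: revealed 1 new [(3,3)] -> total=1
Click 2 (4,3) count=1: revealed 1 new [(4,3)] -> total=2
Click 3 (5,4) count=0: revealed 23 new [(3,4) (3,5) (3,6) (4,0) (4,1) (4,2) (4,4) (4,5) (4,6) (5,0) (5,1) (5,2) (5,3) (5,4) (5,5) (5,6) (6,0) (6,1) (6,2) (6,3) (6,4) (6,5) (6,6)] -> total=25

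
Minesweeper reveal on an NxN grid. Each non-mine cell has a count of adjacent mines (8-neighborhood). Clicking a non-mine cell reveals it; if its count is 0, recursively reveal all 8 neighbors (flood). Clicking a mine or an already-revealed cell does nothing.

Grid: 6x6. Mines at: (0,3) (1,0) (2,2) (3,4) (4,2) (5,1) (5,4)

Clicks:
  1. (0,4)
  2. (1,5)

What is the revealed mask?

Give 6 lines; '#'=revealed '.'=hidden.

Click 1 (0,4) count=1: revealed 1 new [(0,4)] -> total=1
Click 2 (1,5) count=0: revealed 5 new [(0,5) (1,4) (1,5) (2,4) (2,5)] -> total=6

Answer: ....##
....##
....##
......
......
......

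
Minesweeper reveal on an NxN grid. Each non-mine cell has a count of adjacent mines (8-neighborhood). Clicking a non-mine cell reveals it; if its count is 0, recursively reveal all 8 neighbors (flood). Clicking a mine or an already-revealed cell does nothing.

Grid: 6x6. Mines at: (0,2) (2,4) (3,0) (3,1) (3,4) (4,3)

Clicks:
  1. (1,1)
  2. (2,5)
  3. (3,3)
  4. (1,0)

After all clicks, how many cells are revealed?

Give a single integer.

Answer: 8

Derivation:
Click 1 (1,1) count=1: revealed 1 new [(1,1)] -> total=1
Click 2 (2,5) count=2: revealed 1 new [(2,5)] -> total=2
Click 3 (3,3) count=3: revealed 1 new [(3,3)] -> total=3
Click 4 (1,0) count=0: revealed 5 new [(0,0) (0,1) (1,0) (2,0) (2,1)] -> total=8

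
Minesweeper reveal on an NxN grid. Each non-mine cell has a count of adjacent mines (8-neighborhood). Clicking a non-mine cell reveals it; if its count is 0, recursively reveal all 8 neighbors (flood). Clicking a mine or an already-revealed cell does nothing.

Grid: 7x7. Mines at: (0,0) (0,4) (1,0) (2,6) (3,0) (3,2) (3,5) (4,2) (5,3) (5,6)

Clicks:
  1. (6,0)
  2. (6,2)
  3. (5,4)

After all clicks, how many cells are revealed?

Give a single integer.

Click 1 (6,0) count=0: revealed 8 new [(4,0) (4,1) (5,0) (5,1) (5,2) (6,0) (6,1) (6,2)] -> total=8
Click 2 (6,2) count=1: revealed 0 new [(none)] -> total=8
Click 3 (5,4) count=1: revealed 1 new [(5,4)] -> total=9

Answer: 9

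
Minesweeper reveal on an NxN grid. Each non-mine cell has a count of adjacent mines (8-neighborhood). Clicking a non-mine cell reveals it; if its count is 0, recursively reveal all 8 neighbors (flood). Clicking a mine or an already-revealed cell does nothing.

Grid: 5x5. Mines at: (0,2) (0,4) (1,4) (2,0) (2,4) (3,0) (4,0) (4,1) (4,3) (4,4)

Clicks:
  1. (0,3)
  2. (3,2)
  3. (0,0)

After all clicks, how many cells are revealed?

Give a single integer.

Answer: 6

Derivation:
Click 1 (0,3) count=3: revealed 1 new [(0,3)] -> total=1
Click 2 (3,2) count=2: revealed 1 new [(3,2)] -> total=2
Click 3 (0,0) count=0: revealed 4 new [(0,0) (0,1) (1,0) (1,1)] -> total=6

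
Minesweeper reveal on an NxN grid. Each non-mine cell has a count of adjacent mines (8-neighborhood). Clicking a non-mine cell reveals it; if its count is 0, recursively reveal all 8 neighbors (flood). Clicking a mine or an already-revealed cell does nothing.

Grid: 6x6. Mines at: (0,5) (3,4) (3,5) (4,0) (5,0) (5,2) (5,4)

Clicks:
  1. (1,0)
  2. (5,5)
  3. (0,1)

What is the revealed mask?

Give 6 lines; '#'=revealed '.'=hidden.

Answer: #####.
#####.
#####.
####..
.###..
.....#

Derivation:
Click 1 (1,0) count=0: revealed 22 new [(0,0) (0,1) (0,2) (0,3) (0,4) (1,0) (1,1) (1,2) (1,3) (1,4) (2,0) (2,1) (2,2) (2,3) (2,4) (3,0) (3,1) (3,2) (3,3) (4,1) (4,2) (4,3)] -> total=22
Click 2 (5,5) count=1: revealed 1 new [(5,5)] -> total=23
Click 3 (0,1) count=0: revealed 0 new [(none)] -> total=23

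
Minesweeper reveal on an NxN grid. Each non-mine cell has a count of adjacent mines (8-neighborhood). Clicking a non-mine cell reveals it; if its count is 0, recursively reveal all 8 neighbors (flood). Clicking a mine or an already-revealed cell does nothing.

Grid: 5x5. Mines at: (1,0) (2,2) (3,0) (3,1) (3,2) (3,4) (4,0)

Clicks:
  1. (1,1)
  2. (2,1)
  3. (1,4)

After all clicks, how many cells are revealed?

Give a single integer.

Answer: 11

Derivation:
Click 1 (1,1) count=2: revealed 1 new [(1,1)] -> total=1
Click 2 (2,1) count=5: revealed 1 new [(2,1)] -> total=2
Click 3 (1,4) count=0: revealed 9 new [(0,1) (0,2) (0,3) (0,4) (1,2) (1,3) (1,4) (2,3) (2,4)] -> total=11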